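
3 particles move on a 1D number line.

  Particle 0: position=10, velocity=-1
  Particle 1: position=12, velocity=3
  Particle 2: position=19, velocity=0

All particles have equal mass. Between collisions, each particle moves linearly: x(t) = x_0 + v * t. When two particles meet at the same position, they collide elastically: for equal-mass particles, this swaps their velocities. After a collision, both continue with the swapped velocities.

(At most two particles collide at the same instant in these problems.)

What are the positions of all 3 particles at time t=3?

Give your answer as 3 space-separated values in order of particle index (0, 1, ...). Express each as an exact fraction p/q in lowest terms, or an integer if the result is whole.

Collision at t=7/3: particles 1 and 2 swap velocities; positions: p0=23/3 p1=19 p2=19; velocities now: v0=-1 v1=0 v2=3
Advance to t=3 (no further collisions before then); velocities: v0=-1 v1=0 v2=3; positions = 7 19 21

Answer: 7 19 21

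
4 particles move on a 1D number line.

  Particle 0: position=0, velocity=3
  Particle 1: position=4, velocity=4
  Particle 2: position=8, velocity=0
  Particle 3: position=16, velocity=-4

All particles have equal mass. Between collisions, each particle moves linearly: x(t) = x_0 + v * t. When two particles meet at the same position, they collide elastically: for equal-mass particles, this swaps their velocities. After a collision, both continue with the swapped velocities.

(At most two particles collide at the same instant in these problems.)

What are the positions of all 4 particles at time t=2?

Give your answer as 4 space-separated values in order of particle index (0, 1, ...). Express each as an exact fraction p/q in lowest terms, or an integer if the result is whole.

Answer: 6 8 8 12

Derivation:
Collision at t=1: particles 1 and 2 swap velocities; positions: p0=3 p1=8 p2=8 p3=12; velocities now: v0=3 v1=0 v2=4 v3=-4
Collision at t=3/2: particles 2 and 3 swap velocities; positions: p0=9/2 p1=8 p2=10 p3=10; velocities now: v0=3 v1=0 v2=-4 v3=4
Collision at t=2: particles 1 and 2 swap velocities; positions: p0=6 p1=8 p2=8 p3=12; velocities now: v0=3 v1=-4 v2=0 v3=4
Advance to t=2 (no further collisions before then); velocities: v0=3 v1=-4 v2=0 v3=4; positions = 6 8 8 12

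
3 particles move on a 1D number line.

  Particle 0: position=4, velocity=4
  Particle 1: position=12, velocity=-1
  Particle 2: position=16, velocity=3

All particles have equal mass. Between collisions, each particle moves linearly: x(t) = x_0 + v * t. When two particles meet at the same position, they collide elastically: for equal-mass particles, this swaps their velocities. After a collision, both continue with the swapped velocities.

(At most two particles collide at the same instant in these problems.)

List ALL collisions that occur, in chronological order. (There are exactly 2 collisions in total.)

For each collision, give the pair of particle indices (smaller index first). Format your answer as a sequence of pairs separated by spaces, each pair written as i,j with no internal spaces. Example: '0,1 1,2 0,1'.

Answer: 0,1 1,2

Derivation:
Collision at t=8/5: particles 0 and 1 swap velocities; positions: p0=52/5 p1=52/5 p2=104/5; velocities now: v0=-1 v1=4 v2=3
Collision at t=12: particles 1 and 2 swap velocities; positions: p0=0 p1=52 p2=52; velocities now: v0=-1 v1=3 v2=4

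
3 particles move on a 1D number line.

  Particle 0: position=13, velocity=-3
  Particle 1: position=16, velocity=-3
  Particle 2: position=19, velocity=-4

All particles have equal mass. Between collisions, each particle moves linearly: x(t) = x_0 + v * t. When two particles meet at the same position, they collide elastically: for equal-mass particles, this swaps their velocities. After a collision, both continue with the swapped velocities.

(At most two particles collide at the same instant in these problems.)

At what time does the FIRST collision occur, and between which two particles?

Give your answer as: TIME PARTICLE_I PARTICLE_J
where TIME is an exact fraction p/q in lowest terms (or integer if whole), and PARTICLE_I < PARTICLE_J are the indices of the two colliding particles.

Pair (0,1): pos 13,16 vel -3,-3 -> not approaching (rel speed 0 <= 0)
Pair (1,2): pos 16,19 vel -3,-4 -> gap=3, closing at 1/unit, collide at t=3
Earliest collision: t=3 between 1 and 2

Answer: 3 1 2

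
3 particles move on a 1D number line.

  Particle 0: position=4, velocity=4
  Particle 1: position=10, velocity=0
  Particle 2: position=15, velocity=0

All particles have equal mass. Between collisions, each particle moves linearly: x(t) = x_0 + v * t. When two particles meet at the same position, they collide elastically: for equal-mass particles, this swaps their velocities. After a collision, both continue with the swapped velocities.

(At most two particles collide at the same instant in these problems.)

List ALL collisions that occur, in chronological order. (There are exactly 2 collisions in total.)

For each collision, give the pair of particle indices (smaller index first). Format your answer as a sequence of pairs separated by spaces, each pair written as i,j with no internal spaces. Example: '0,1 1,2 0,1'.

Collision at t=3/2: particles 0 and 1 swap velocities; positions: p0=10 p1=10 p2=15; velocities now: v0=0 v1=4 v2=0
Collision at t=11/4: particles 1 and 2 swap velocities; positions: p0=10 p1=15 p2=15; velocities now: v0=0 v1=0 v2=4

Answer: 0,1 1,2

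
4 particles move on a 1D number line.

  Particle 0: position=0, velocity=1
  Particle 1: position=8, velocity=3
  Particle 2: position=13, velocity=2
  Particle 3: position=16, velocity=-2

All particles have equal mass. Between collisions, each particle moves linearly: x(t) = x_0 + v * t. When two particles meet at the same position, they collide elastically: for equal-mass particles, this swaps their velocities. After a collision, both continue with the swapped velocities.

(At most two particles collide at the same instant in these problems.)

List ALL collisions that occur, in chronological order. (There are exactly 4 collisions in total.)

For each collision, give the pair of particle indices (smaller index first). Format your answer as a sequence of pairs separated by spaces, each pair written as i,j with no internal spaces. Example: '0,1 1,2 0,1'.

Answer: 2,3 1,2 2,3 0,1

Derivation:
Collision at t=3/4: particles 2 and 3 swap velocities; positions: p0=3/4 p1=41/4 p2=29/2 p3=29/2; velocities now: v0=1 v1=3 v2=-2 v3=2
Collision at t=8/5: particles 1 and 2 swap velocities; positions: p0=8/5 p1=64/5 p2=64/5 p3=81/5; velocities now: v0=1 v1=-2 v2=3 v3=2
Collision at t=5: particles 2 and 3 swap velocities; positions: p0=5 p1=6 p2=23 p3=23; velocities now: v0=1 v1=-2 v2=2 v3=3
Collision at t=16/3: particles 0 and 1 swap velocities; positions: p0=16/3 p1=16/3 p2=71/3 p3=24; velocities now: v0=-2 v1=1 v2=2 v3=3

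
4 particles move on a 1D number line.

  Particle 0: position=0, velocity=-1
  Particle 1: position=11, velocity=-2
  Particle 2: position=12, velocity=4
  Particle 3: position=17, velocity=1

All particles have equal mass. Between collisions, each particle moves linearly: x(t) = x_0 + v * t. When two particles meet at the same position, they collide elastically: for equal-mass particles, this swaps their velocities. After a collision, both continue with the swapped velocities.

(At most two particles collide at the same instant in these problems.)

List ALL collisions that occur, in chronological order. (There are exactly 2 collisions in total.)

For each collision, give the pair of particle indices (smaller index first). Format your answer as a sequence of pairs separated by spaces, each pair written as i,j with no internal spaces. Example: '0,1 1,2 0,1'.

Answer: 2,3 0,1

Derivation:
Collision at t=5/3: particles 2 and 3 swap velocities; positions: p0=-5/3 p1=23/3 p2=56/3 p3=56/3; velocities now: v0=-1 v1=-2 v2=1 v3=4
Collision at t=11: particles 0 and 1 swap velocities; positions: p0=-11 p1=-11 p2=28 p3=56; velocities now: v0=-2 v1=-1 v2=1 v3=4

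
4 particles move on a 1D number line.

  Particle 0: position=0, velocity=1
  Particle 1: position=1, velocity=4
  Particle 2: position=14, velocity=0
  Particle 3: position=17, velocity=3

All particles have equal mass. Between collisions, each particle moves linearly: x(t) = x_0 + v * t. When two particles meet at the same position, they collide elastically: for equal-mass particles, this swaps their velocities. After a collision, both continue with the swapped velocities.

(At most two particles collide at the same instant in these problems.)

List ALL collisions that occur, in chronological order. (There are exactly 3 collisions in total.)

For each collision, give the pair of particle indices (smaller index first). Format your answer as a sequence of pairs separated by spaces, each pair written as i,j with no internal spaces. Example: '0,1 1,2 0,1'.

Collision at t=13/4: particles 1 and 2 swap velocities; positions: p0=13/4 p1=14 p2=14 p3=107/4; velocities now: v0=1 v1=0 v2=4 v3=3
Collision at t=14: particles 0 and 1 swap velocities; positions: p0=14 p1=14 p2=57 p3=59; velocities now: v0=0 v1=1 v2=4 v3=3
Collision at t=16: particles 2 and 3 swap velocities; positions: p0=14 p1=16 p2=65 p3=65; velocities now: v0=0 v1=1 v2=3 v3=4

Answer: 1,2 0,1 2,3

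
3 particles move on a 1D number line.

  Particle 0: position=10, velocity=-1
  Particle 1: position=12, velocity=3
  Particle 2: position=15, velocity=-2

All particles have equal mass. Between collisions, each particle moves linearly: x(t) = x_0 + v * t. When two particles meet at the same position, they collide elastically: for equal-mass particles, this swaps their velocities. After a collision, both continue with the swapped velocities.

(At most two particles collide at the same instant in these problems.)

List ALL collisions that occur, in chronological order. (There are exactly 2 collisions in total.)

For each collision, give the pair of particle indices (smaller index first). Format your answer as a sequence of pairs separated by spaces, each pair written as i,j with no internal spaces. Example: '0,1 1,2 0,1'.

Answer: 1,2 0,1

Derivation:
Collision at t=3/5: particles 1 and 2 swap velocities; positions: p0=47/5 p1=69/5 p2=69/5; velocities now: v0=-1 v1=-2 v2=3
Collision at t=5: particles 0 and 1 swap velocities; positions: p0=5 p1=5 p2=27; velocities now: v0=-2 v1=-1 v2=3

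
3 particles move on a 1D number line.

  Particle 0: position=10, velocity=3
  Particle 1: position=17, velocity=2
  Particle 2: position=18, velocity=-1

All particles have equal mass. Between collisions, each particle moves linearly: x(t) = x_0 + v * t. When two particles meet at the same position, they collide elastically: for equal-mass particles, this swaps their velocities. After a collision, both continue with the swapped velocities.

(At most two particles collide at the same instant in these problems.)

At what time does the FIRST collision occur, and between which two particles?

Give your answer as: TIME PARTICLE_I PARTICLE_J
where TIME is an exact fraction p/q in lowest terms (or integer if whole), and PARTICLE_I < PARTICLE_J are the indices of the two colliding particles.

Pair (0,1): pos 10,17 vel 3,2 -> gap=7, closing at 1/unit, collide at t=7
Pair (1,2): pos 17,18 vel 2,-1 -> gap=1, closing at 3/unit, collide at t=1/3
Earliest collision: t=1/3 between 1 and 2

Answer: 1/3 1 2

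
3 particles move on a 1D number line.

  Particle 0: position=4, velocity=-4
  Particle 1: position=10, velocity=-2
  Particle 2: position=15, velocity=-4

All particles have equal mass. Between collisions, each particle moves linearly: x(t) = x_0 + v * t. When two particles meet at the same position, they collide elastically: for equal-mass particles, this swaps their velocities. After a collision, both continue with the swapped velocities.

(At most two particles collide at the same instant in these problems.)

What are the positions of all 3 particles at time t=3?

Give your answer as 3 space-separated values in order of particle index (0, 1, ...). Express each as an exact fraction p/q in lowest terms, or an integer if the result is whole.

Collision at t=5/2: particles 1 and 2 swap velocities; positions: p0=-6 p1=5 p2=5; velocities now: v0=-4 v1=-4 v2=-2
Advance to t=3 (no further collisions before then); velocities: v0=-4 v1=-4 v2=-2; positions = -8 3 4

Answer: -8 3 4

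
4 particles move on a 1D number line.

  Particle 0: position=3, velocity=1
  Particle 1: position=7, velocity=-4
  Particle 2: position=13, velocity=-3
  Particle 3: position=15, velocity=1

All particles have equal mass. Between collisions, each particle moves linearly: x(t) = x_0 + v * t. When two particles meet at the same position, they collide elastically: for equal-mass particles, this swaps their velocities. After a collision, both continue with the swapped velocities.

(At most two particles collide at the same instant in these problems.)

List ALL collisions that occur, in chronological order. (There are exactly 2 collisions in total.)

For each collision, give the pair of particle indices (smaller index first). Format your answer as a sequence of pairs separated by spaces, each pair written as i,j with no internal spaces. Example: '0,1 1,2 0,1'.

Answer: 0,1 1,2

Derivation:
Collision at t=4/5: particles 0 and 1 swap velocities; positions: p0=19/5 p1=19/5 p2=53/5 p3=79/5; velocities now: v0=-4 v1=1 v2=-3 v3=1
Collision at t=5/2: particles 1 and 2 swap velocities; positions: p0=-3 p1=11/2 p2=11/2 p3=35/2; velocities now: v0=-4 v1=-3 v2=1 v3=1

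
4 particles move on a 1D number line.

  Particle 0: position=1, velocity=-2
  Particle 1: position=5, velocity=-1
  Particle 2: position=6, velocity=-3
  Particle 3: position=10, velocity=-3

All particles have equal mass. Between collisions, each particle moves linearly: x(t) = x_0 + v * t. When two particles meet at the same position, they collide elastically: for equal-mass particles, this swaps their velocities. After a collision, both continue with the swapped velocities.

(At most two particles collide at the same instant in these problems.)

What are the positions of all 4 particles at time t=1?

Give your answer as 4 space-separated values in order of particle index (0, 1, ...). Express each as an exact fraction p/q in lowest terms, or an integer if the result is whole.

Answer: -1 3 4 7

Derivation:
Collision at t=1/2: particles 1 and 2 swap velocities; positions: p0=0 p1=9/2 p2=9/2 p3=17/2; velocities now: v0=-2 v1=-3 v2=-1 v3=-3
Advance to t=1 (no further collisions before then); velocities: v0=-2 v1=-3 v2=-1 v3=-3; positions = -1 3 4 7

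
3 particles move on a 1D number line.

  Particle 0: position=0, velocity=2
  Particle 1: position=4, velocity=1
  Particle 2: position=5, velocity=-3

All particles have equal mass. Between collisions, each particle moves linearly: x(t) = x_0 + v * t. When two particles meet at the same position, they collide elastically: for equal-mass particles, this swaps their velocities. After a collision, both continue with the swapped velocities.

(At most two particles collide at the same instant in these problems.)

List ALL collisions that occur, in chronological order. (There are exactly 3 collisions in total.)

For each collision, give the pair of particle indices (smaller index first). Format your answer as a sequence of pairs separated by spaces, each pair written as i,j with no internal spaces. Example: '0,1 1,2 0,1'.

Answer: 1,2 0,1 1,2

Derivation:
Collision at t=1/4: particles 1 and 2 swap velocities; positions: p0=1/2 p1=17/4 p2=17/4; velocities now: v0=2 v1=-3 v2=1
Collision at t=1: particles 0 and 1 swap velocities; positions: p0=2 p1=2 p2=5; velocities now: v0=-3 v1=2 v2=1
Collision at t=4: particles 1 and 2 swap velocities; positions: p0=-7 p1=8 p2=8; velocities now: v0=-3 v1=1 v2=2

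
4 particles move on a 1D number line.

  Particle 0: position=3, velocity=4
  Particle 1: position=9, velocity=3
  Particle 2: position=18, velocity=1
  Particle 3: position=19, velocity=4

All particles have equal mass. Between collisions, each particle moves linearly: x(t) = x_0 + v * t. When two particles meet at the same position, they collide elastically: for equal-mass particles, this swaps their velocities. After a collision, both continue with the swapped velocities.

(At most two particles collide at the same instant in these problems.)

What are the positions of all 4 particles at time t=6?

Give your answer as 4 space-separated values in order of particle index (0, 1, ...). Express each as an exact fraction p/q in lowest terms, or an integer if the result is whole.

Collision at t=9/2: particles 1 and 2 swap velocities; positions: p0=21 p1=45/2 p2=45/2 p3=37; velocities now: v0=4 v1=1 v2=3 v3=4
Collision at t=5: particles 0 and 1 swap velocities; positions: p0=23 p1=23 p2=24 p3=39; velocities now: v0=1 v1=4 v2=3 v3=4
Collision at t=6: particles 1 and 2 swap velocities; positions: p0=24 p1=27 p2=27 p3=43; velocities now: v0=1 v1=3 v2=4 v3=4
Advance to t=6 (no further collisions before then); velocities: v0=1 v1=3 v2=4 v3=4; positions = 24 27 27 43

Answer: 24 27 27 43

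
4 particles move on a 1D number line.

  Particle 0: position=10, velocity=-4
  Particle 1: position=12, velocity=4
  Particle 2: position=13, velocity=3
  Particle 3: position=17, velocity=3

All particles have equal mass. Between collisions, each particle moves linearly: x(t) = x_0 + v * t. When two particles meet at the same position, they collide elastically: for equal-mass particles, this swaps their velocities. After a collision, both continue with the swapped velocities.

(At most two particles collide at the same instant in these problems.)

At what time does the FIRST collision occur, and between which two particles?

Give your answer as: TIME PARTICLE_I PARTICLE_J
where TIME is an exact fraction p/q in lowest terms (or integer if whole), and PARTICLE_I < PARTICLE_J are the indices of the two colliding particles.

Answer: 1 1 2

Derivation:
Pair (0,1): pos 10,12 vel -4,4 -> not approaching (rel speed -8 <= 0)
Pair (1,2): pos 12,13 vel 4,3 -> gap=1, closing at 1/unit, collide at t=1
Pair (2,3): pos 13,17 vel 3,3 -> not approaching (rel speed 0 <= 0)
Earliest collision: t=1 between 1 and 2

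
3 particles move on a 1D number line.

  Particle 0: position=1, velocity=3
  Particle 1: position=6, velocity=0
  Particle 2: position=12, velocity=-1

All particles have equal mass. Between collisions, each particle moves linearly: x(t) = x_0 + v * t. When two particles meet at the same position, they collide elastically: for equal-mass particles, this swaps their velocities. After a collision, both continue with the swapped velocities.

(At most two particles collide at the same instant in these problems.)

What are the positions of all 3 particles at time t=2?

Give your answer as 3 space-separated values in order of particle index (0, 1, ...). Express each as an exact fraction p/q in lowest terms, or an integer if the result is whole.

Answer: 6 7 10

Derivation:
Collision at t=5/3: particles 0 and 1 swap velocities; positions: p0=6 p1=6 p2=31/3; velocities now: v0=0 v1=3 v2=-1
Advance to t=2 (no further collisions before then); velocities: v0=0 v1=3 v2=-1; positions = 6 7 10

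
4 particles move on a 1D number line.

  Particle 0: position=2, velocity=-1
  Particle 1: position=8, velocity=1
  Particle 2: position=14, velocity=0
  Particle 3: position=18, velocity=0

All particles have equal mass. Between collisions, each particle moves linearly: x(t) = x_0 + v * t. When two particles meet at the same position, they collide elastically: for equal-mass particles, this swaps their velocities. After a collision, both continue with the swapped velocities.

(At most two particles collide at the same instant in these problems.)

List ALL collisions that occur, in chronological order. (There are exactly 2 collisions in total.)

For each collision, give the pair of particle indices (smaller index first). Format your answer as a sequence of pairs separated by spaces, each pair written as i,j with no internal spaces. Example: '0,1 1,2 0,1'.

Answer: 1,2 2,3

Derivation:
Collision at t=6: particles 1 and 2 swap velocities; positions: p0=-4 p1=14 p2=14 p3=18; velocities now: v0=-1 v1=0 v2=1 v3=0
Collision at t=10: particles 2 and 3 swap velocities; positions: p0=-8 p1=14 p2=18 p3=18; velocities now: v0=-1 v1=0 v2=0 v3=1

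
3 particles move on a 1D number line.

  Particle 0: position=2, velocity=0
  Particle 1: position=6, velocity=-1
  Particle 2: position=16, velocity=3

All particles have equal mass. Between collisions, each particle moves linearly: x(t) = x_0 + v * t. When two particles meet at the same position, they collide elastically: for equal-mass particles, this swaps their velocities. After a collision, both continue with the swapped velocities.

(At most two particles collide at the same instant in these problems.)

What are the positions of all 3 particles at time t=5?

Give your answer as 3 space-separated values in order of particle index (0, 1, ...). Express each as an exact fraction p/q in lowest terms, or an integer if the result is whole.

Collision at t=4: particles 0 and 1 swap velocities; positions: p0=2 p1=2 p2=28; velocities now: v0=-1 v1=0 v2=3
Advance to t=5 (no further collisions before then); velocities: v0=-1 v1=0 v2=3; positions = 1 2 31

Answer: 1 2 31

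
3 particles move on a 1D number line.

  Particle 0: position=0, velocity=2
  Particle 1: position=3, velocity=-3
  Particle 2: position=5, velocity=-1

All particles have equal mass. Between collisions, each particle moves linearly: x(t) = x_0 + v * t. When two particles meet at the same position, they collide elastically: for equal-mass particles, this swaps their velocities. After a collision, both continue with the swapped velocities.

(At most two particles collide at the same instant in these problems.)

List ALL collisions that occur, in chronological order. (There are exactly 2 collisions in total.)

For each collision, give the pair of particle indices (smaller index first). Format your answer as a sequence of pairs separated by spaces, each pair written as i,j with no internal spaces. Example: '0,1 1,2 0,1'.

Collision at t=3/5: particles 0 and 1 swap velocities; positions: p0=6/5 p1=6/5 p2=22/5; velocities now: v0=-3 v1=2 v2=-1
Collision at t=5/3: particles 1 and 2 swap velocities; positions: p0=-2 p1=10/3 p2=10/3; velocities now: v0=-3 v1=-1 v2=2

Answer: 0,1 1,2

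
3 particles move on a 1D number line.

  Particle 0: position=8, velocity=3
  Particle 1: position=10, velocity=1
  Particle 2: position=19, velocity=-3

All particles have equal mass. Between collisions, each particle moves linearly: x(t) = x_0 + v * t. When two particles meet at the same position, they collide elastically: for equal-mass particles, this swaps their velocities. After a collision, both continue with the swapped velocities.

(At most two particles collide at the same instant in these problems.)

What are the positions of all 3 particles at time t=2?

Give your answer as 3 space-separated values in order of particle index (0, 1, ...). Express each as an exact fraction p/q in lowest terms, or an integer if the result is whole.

Collision at t=1: particles 0 and 1 swap velocities; positions: p0=11 p1=11 p2=16; velocities now: v0=1 v1=3 v2=-3
Collision at t=11/6: particles 1 and 2 swap velocities; positions: p0=71/6 p1=27/2 p2=27/2; velocities now: v0=1 v1=-3 v2=3
Advance to t=2 (no further collisions before then); velocities: v0=1 v1=-3 v2=3; positions = 12 13 14

Answer: 12 13 14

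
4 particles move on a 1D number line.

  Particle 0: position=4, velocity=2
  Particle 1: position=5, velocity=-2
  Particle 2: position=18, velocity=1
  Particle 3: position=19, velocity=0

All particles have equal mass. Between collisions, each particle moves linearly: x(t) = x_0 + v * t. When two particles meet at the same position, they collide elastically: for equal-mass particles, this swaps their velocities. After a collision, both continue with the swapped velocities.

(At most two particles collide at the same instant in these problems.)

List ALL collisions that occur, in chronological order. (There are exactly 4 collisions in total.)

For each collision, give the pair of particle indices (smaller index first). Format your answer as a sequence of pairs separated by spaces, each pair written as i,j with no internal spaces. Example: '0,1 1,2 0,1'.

Answer: 0,1 2,3 1,2 2,3

Derivation:
Collision at t=1/4: particles 0 and 1 swap velocities; positions: p0=9/2 p1=9/2 p2=73/4 p3=19; velocities now: v0=-2 v1=2 v2=1 v3=0
Collision at t=1: particles 2 and 3 swap velocities; positions: p0=3 p1=6 p2=19 p3=19; velocities now: v0=-2 v1=2 v2=0 v3=1
Collision at t=15/2: particles 1 and 2 swap velocities; positions: p0=-10 p1=19 p2=19 p3=51/2; velocities now: v0=-2 v1=0 v2=2 v3=1
Collision at t=14: particles 2 and 3 swap velocities; positions: p0=-23 p1=19 p2=32 p3=32; velocities now: v0=-2 v1=0 v2=1 v3=2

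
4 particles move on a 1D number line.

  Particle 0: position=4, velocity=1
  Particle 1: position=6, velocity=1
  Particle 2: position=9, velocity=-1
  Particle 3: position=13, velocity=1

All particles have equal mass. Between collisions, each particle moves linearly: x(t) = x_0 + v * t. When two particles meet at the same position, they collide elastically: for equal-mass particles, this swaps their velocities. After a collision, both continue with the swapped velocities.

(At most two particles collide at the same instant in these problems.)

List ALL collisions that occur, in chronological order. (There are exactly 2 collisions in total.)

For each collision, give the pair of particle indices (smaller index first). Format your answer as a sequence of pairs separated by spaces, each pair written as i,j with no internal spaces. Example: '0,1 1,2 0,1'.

Answer: 1,2 0,1

Derivation:
Collision at t=3/2: particles 1 and 2 swap velocities; positions: p0=11/2 p1=15/2 p2=15/2 p3=29/2; velocities now: v0=1 v1=-1 v2=1 v3=1
Collision at t=5/2: particles 0 and 1 swap velocities; positions: p0=13/2 p1=13/2 p2=17/2 p3=31/2; velocities now: v0=-1 v1=1 v2=1 v3=1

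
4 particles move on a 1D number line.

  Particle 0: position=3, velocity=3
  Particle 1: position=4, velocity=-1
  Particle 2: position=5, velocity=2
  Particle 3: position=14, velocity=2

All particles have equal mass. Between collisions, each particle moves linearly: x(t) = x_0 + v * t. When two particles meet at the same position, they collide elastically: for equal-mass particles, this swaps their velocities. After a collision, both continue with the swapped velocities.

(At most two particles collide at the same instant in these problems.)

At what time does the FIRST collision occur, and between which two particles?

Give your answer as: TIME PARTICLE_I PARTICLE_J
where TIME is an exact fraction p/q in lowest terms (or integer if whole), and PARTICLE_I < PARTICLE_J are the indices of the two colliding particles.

Answer: 1/4 0 1

Derivation:
Pair (0,1): pos 3,4 vel 3,-1 -> gap=1, closing at 4/unit, collide at t=1/4
Pair (1,2): pos 4,5 vel -1,2 -> not approaching (rel speed -3 <= 0)
Pair (2,3): pos 5,14 vel 2,2 -> not approaching (rel speed 0 <= 0)
Earliest collision: t=1/4 between 0 and 1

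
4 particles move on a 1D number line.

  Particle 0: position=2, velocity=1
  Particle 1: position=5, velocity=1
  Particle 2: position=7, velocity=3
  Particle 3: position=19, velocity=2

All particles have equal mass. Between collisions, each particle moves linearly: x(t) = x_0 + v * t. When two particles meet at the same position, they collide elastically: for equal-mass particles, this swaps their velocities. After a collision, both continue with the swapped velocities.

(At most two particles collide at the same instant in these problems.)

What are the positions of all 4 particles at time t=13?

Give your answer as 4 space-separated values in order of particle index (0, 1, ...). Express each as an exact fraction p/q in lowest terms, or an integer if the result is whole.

Collision at t=12: particles 2 and 3 swap velocities; positions: p0=14 p1=17 p2=43 p3=43; velocities now: v0=1 v1=1 v2=2 v3=3
Advance to t=13 (no further collisions before then); velocities: v0=1 v1=1 v2=2 v3=3; positions = 15 18 45 46

Answer: 15 18 45 46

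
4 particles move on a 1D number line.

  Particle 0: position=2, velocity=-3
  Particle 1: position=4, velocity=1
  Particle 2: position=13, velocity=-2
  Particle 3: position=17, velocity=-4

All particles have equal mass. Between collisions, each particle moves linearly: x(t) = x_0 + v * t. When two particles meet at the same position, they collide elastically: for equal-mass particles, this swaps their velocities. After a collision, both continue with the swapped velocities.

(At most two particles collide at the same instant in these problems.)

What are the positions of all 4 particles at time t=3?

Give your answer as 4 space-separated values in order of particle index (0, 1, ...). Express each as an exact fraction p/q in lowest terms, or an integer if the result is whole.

Collision at t=2: particles 2 and 3 swap velocities; positions: p0=-4 p1=6 p2=9 p3=9; velocities now: v0=-3 v1=1 v2=-4 v3=-2
Collision at t=13/5: particles 1 and 2 swap velocities; positions: p0=-29/5 p1=33/5 p2=33/5 p3=39/5; velocities now: v0=-3 v1=-4 v2=1 v3=-2
Collision at t=3: particles 2 and 3 swap velocities; positions: p0=-7 p1=5 p2=7 p3=7; velocities now: v0=-3 v1=-4 v2=-2 v3=1
Advance to t=3 (no further collisions before then); velocities: v0=-3 v1=-4 v2=-2 v3=1; positions = -7 5 7 7

Answer: -7 5 7 7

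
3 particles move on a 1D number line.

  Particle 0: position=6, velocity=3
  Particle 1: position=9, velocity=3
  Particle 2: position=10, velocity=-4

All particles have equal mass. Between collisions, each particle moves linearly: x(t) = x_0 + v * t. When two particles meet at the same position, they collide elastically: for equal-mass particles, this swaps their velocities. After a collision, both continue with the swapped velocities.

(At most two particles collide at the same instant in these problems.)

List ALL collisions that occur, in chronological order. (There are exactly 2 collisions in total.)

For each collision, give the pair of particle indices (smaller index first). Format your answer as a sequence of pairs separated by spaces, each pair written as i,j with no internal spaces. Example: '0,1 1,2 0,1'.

Collision at t=1/7: particles 1 and 2 swap velocities; positions: p0=45/7 p1=66/7 p2=66/7; velocities now: v0=3 v1=-4 v2=3
Collision at t=4/7: particles 0 and 1 swap velocities; positions: p0=54/7 p1=54/7 p2=75/7; velocities now: v0=-4 v1=3 v2=3

Answer: 1,2 0,1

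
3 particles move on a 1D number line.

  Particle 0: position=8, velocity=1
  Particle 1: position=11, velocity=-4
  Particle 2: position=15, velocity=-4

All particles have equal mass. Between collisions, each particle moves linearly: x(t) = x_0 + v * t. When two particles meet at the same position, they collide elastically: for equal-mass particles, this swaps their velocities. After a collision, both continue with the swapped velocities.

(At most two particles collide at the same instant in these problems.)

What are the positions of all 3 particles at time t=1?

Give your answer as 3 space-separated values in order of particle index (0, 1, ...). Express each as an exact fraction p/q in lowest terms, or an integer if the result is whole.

Answer: 7 9 11

Derivation:
Collision at t=3/5: particles 0 and 1 swap velocities; positions: p0=43/5 p1=43/5 p2=63/5; velocities now: v0=-4 v1=1 v2=-4
Advance to t=1 (no further collisions before then); velocities: v0=-4 v1=1 v2=-4; positions = 7 9 11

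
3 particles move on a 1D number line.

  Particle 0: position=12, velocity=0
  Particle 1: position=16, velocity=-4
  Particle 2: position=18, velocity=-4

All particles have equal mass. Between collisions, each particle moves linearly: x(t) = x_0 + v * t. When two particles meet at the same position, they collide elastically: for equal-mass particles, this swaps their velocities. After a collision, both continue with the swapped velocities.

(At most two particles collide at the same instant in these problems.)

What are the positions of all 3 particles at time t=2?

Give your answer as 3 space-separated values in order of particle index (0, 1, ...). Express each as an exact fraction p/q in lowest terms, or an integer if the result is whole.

Collision at t=1: particles 0 and 1 swap velocities; positions: p0=12 p1=12 p2=14; velocities now: v0=-4 v1=0 v2=-4
Collision at t=3/2: particles 1 and 2 swap velocities; positions: p0=10 p1=12 p2=12; velocities now: v0=-4 v1=-4 v2=0
Advance to t=2 (no further collisions before then); velocities: v0=-4 v1=-4 v2=0; positions = 8 10 12

Answer: 8 10 12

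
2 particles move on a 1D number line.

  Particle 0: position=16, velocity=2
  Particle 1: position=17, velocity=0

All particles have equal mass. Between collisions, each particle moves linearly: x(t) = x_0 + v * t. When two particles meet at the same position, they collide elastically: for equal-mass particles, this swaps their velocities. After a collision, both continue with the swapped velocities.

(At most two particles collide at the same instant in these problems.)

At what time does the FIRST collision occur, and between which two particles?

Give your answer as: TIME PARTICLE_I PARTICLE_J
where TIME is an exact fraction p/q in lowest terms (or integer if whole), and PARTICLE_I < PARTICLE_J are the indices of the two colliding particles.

Answer: 1/2 0 1

Derivation:
Pair (0,1): pos 16,17 vel 2,0 -> gap=1, closing at 2/unit, collide at t=1/2
Earliest collision: t=1/2 between 0 and 1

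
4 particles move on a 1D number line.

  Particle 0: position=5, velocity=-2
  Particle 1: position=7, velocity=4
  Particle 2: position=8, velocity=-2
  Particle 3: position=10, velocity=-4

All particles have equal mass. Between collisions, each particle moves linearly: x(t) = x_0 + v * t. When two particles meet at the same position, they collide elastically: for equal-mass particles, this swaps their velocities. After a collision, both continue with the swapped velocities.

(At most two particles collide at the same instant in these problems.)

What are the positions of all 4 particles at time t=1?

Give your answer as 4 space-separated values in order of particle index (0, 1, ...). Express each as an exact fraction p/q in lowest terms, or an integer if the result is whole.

Answer: 3 6 6 11

Derivation:
Collision at t=1/6: particles 1 and 2 swap velocities; positions: p0=14/3 p1=23/3 p2=23/3 p3=28/3; velocities now: v0=-2 v1=-2 v2=4 v3=-4
Collision at t=3/8: particles 2 and 3 swap velocities; positions: p0=17/4 p1=29/4 p2=17/2 p3=17/2; velocities now: v0=-2 v1=-2 v2=-4 v3=4
Collision at t=1: particles 1 and 2 swap velocities; positions: p0=3 p1=6 p2=6 p3=11; velocities now: v0=-2 v1=-4 v2=-2 v3=4
Advance to t=1 (no further collisions before then); velocities: v0=-2 v1=-4 v2=-2 v3=4; positions = 3 6 6 11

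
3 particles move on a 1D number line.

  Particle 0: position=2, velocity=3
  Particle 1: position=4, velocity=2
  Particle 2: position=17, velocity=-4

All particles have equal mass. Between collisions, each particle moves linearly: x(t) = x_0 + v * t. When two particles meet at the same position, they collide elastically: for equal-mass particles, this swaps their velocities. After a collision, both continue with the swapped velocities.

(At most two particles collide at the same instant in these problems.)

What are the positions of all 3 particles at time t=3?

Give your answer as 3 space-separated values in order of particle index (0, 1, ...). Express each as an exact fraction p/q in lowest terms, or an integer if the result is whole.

Collision at t=2: particles 0 and 1 swap velocities; positions: p0=8 p1=8 p2=9; velocities now: v0=2 v1=3 v2=-4
Collision at t=15/7: particles 1 and 2 swap velocities; positions: p0=58/7 p1=59/7 p2=59/7; velocities now: v0=2 v1=-4 v2=3
Collision at t=13/6: particles 0 and 1 swap velocities; positions: p0=25/3 p1=25/3 p2=17/2; velocities now: v0=-4 v1=2 v2=3
Advance to t=3 (no further collisions before then); velocities: v0=-4 v1=2 v2=3; positions = 5 10 11

Answer: 5 10 11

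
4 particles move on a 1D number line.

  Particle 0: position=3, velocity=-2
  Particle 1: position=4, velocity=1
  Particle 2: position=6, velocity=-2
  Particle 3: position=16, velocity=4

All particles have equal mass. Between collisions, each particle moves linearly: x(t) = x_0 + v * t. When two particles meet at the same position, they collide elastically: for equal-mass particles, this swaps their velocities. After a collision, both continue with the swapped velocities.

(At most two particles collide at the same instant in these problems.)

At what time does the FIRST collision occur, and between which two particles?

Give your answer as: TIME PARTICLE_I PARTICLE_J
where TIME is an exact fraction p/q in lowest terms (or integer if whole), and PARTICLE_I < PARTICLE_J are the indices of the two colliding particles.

Answer: 2/3 1 2

Derivation:
Pair (0,1): pos 3,4 vel -2,1 -> not approaching (rel speed -3 <= 0)
Pair (1,2): pos 4,6 vel 1,-2 -> gap=2, closing at 3/unit, collide at t=2/3
Pair (2,3): pos 6,16 vel -2,4 -> not approaching (rel speed -6 <= 0)
Earliest collision: t=2/3 between 1 and 2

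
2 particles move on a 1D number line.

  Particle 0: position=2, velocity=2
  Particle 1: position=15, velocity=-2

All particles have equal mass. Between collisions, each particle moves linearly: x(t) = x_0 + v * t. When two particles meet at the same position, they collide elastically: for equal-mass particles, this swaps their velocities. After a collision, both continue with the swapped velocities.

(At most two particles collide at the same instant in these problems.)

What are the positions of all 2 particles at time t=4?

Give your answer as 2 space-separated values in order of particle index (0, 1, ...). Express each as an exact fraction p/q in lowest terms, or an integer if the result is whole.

Answer: 7 10

Derivation:
Collision at t=13/4: particles 0 and 1 swap velocities; positions: p0=17/2 p1=17/2; velocities now: v0=-2 v1=2
Advance to t=4 (no further collisions before then); velocities: v0=-2 v1=2; positions = 7 10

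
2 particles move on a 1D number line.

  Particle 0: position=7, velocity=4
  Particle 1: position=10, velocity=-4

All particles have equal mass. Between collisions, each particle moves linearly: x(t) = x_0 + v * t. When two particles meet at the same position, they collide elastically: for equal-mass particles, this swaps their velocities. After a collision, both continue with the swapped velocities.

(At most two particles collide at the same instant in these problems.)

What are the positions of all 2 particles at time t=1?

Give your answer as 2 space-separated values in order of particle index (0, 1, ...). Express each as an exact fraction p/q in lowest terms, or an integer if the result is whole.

Answer: 6 11

Derivation:
Collision at t=3/8: particles 0 and 1 swap velocities; positions: p0=17/2 p1=17/2; velocities now: v0=-4 v1=4
Advance to t=1 (no further collisions before then); velocities: v0=-4 v1=4; positions = 6 11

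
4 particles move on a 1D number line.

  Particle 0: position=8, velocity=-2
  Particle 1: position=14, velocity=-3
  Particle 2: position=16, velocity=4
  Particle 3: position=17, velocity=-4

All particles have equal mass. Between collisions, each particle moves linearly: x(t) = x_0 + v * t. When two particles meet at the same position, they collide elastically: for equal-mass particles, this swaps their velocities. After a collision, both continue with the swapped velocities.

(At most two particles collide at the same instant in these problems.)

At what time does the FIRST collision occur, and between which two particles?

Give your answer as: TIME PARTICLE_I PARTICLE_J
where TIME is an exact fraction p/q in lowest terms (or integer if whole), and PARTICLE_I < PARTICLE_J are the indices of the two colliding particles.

Pair (0,1): pos 8,14 vel -2,-3 -> gap=6, closing at 1/unit, collide at t=6
Pair (1,2): pos 14,16 vel -3,4 -> not approaching (rel speed -7 <= 0)
Pair (2,3): pos 16,17 vel 4,-4 -> gap=1, closing at 8/unit, collide at t=1/8
Earliest collision: t=1/8 between 2 and 3

Answer: 1/8 2 3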